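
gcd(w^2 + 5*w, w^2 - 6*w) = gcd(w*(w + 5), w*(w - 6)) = w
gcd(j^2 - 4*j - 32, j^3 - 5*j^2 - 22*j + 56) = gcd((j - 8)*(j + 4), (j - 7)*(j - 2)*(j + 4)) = j + 4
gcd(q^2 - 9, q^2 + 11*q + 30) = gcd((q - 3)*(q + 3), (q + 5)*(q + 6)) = 1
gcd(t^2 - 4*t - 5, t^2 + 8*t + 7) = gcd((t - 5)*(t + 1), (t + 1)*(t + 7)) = t + 1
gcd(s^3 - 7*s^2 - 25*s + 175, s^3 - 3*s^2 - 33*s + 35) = s^2 - 2*s - 35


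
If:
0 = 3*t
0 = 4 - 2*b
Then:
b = 2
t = 0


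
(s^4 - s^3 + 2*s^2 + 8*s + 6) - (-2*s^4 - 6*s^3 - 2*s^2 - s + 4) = 3*s^4 + 5*s^3 + 4*s^2 + 9*s + 2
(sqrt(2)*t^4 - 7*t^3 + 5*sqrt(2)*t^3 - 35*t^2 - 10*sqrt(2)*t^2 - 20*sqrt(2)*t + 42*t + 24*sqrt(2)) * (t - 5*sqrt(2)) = sqrt(2)*t^5 - 17*t^4 + 5*sqrt(2)*t^4 - 85*t^3 + 25*sqrt(2)*t^3 + 142*t^2 + 155*sqrt(2)*t^2 - 186*sqrt(2)*t + 200*t - 240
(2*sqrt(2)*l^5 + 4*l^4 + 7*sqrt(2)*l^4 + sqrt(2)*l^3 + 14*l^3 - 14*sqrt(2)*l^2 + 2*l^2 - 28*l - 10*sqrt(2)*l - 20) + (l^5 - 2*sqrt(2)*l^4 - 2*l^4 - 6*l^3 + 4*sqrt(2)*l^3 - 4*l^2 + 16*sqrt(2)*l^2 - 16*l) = l^5 + 2*sqrt(2)*l^5 + 2*l^4 + 5*sqrt(2)*l^4 + 5*sqrt(2)*l^3 + 8*l^3 - 2*l^2 + 2*sqrt(2)*l^2 - 44*l - 10*sqrt(2)*l - 20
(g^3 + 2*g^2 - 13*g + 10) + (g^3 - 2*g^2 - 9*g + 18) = 2*g^3 - 22*g + 28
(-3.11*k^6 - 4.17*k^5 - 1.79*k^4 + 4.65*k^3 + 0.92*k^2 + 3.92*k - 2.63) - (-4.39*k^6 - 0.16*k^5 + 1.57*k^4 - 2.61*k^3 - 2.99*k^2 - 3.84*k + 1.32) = 1.28*k^6 - 4.01*k^5 - 3.36*k^4 + 7.26*k^3 + 3.91*k^2 + 7.76*k - 3.95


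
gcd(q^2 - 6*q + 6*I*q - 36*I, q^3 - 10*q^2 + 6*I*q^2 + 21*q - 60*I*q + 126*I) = q + 6*I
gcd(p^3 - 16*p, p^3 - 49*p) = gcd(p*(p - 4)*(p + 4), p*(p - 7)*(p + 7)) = p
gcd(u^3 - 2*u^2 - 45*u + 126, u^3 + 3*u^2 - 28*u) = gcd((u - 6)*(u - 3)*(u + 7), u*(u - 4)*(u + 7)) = u + 7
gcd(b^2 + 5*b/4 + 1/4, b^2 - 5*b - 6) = b + 1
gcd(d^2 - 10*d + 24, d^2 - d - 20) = 1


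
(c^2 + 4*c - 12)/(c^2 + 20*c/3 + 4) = 3*(c - 2)/(3*c + 2)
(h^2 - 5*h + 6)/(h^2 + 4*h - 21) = (h - 2)/(h + 7)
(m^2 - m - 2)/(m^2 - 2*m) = (m + 1)/m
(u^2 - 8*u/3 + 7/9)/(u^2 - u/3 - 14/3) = (u - 1/3)/(u + 2)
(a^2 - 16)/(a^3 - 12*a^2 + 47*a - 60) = (a + 4)/(a^2 - 8*a + 15)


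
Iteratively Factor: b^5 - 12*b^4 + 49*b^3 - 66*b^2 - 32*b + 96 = (b - 4)*(b^4 - 8*b^3 + 17*b^2 + 2*b - 24) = (b - 4)*(b - 3)*(b^3 - 5*b^2 + 2*b + 8) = (b - 4)*(b - 3)*(b + 1)*(b^2 - 6*b + 8) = (b - 4)*(b - 3)*(b - 2)*(b + 1)*(b - 4)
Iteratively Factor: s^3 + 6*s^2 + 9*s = (s + 3)*(s^2 + 3*s) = s*(s + 3)*(s + 3)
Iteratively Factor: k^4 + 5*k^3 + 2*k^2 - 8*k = (k + 2)*(k^3 + 3*k^2 - 4*k) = k*(k + 2)*(k^2 + 3*k - 4) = k*(k + 2)*(k + 4)*(k - 1)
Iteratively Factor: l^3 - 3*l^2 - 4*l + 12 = (l - 2)*(l^2 - l - 6) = (l - 2)*(l + 2)*(l - 3)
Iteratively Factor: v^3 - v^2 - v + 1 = (v - 1)*(v^2 - 1) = (v - 1)^2*(v + 1)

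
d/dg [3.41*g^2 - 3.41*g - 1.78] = 6.82*g - 3.41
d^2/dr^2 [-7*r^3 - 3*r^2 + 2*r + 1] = -42*r - 6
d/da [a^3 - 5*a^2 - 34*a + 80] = 3*a^2 - 10*a - 34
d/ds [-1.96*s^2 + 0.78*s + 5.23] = 0.78 - 3.92*s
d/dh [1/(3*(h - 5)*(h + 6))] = (-2*h - 1)/(3*(h^4 + 2*h^3 - 59*h^2 - 60*h + 900))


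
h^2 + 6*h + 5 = (h + 1)*(h + 5)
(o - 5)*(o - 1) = o^2 - 6*o + 5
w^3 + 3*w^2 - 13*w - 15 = (w - 3)*(w + 1)*(w + 5)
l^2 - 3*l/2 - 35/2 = (l - 5)*(l + 7/2)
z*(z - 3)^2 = z^3 - 6*z^2 + 9*z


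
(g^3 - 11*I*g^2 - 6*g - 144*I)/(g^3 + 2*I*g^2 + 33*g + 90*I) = (g - 8*I)/(g + 5*I)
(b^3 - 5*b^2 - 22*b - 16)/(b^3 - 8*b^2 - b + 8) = (b + 2)/(b - 1)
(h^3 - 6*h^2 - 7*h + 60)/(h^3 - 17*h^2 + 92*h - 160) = (h + 3)/(h - 8)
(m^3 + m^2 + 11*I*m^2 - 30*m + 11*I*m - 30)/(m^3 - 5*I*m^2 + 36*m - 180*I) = (m^2 + m*(1 + 5*I) + 5*I)/(m^2 - 11*I*m - 30)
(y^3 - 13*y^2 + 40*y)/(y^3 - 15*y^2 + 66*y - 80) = y/(y - 2)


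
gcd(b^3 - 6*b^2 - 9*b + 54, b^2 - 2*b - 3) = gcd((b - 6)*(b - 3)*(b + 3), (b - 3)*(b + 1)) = b - 3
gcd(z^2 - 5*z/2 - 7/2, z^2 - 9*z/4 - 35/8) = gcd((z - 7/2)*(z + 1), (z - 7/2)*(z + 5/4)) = z - 7/2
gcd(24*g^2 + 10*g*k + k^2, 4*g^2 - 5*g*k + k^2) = 1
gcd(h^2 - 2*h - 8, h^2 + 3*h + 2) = h + 2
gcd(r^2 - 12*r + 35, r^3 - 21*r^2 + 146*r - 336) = r - 7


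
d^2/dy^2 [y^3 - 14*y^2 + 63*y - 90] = 6*y - 28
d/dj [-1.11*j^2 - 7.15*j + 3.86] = -2.22*j - 7.15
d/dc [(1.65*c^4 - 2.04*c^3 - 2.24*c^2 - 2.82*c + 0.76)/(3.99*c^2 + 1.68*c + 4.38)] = (13.167*c^5 + 0.176399999999997*c^4 + 22.0536*c^3 - 19.317*c^2 - 25.6872*c - 13.6284)/(15.9201*c^4 + 13.4064*c^3 + 37.7748*c^2 + 14.7168*c + 19.1844)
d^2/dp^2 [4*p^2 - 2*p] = 8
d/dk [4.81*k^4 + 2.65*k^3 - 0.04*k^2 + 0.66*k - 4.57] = 19.24*k^3 + 7.95*k^2 - 0.08*k + 0.66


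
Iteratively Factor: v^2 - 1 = (v - 1)*(v + 1)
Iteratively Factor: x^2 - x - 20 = (x - 5)*(x + 4)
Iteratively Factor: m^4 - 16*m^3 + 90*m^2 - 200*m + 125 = (m - 5)*(m^3 - 11*m^2 + 35*m - 25) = (m - 5)^2*(m^2 - 6*m + 5) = (m - 5)^2*(m - 1)*(m - 5)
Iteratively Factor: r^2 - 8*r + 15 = (r - 5)*(r - 3)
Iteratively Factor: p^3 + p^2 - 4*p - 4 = (p + 1)*(p^2 - 4) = (p + 1)*(p + 2)*(p - 2)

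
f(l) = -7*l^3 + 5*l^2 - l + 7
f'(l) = -21*l^2 + 10*l - 1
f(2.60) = -84.83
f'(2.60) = -116.96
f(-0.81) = 14.81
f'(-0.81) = -22.88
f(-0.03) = 7.03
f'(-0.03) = -1.32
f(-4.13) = 589.53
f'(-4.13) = -400.49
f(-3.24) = 300.81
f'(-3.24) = -253.85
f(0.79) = 5.88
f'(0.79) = -6.21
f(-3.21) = 293.26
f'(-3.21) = -249.49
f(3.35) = -203.41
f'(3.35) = -203.17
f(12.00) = -11381.00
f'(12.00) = -2905.00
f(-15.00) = 24772.00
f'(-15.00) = -4876.00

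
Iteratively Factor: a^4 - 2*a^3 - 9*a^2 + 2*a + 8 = (a + 1)*(a^3 - 3*a^2 - 6*a + 8) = (a - 1)*(a + 1)*(a^2 - 2*a - 8) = (a - 4)*(a - 1)*(a + 1)*(a + 2)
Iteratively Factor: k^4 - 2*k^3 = (k)*(k^3 - 2*k^2) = k^2*(k^2 - 2*k) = k^3*(k - 2)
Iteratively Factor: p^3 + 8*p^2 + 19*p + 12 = (p + 4)*(p^2 + 4*p + 3) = (p + 1)*(p + 4)*(p + 3)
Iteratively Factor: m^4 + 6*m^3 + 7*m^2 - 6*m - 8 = (m + 4)*(m^3 + 2*m^2 - m - 2) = (m + 2)*(m + 4)*(m^2 - 1) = (m + 1)*(m + 2)*(m + 4)*(m - 1)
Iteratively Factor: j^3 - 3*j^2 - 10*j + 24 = (j + 3)*(j^2 - 6*j + 8) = (j - 4)*(j + 3)*(j - 2)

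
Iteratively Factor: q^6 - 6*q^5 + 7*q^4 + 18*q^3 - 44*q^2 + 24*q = (q - 2)*(q^5 - 4*q^4 - q^3 + 16*q^2 - 12*q) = (q - 2)*(q - 1)*(q^4 - 3*q^3 - 4*q^2 + 12*q) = (q - 3)*(q - 2)*(q - 1)*(q^3 - 4*q) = (q - 3)*(q - 2)*(q - 1)*(q + 2)*(q^2 - 2*q) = q*(q - 3)*(q - 2)*(q - 1)*(q + 2)*(q - 2)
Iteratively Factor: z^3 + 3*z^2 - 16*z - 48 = (z + 3)*(z^2 - 16) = (z + 3)*(z + 4)*(z - 4)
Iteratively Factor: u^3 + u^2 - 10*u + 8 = (u - 1)*(u^2 + 2*u - 8) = (u - 1)*(u + 4)*(u - 2)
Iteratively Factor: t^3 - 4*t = (t - 2)*(t^2 + 2*t) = (t - 2)*(t + 2)*(t)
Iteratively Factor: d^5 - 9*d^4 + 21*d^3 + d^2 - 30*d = (d)*(d^4 - 9*d^3 + 21*d^2 + d - 30) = d*(d - 3)*(d^3 - 6*d^2 + 3*d + 10) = d*(d - 3)*(d + 1)*(d^2 - 7*d + 10) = d*(d - 5)*(d - 3)*(d + 1)*(d - 2)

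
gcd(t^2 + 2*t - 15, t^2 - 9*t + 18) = t - 3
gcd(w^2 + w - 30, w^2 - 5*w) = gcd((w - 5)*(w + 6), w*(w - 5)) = w - 5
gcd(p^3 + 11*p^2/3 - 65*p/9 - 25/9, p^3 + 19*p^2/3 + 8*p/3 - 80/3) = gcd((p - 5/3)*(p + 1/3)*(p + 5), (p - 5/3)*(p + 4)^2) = p - 5/3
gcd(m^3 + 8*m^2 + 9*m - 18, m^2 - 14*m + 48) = 1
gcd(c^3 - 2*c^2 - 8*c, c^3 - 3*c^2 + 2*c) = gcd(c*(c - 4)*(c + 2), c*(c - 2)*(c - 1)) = c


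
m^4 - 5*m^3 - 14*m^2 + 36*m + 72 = (m - 6)*(m - 3)*(m + 2)^2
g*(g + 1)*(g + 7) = g^3 + 8*g^2 + 7*g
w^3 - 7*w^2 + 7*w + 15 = (w - 5)*(w - 3)*(w + 1)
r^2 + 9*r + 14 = (r + 2)*(r + 7)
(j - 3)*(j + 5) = j^2 + 2*j - 15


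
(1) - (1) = 0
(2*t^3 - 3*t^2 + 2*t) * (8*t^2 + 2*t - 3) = 16*t^5 - 20*t^4 + 4*t^3 + 13*t^2 - 6*t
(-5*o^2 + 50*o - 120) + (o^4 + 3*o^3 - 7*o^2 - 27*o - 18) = o^4 + 3*o^3 - 12*o^2 + 23*o - 138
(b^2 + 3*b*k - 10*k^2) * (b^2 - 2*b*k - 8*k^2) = b^4 + b^3*k - 24*b^2*k^2 - 4*b*k^3 + 80*k^4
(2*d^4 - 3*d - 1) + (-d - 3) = 2*d^4 - 4*d - 4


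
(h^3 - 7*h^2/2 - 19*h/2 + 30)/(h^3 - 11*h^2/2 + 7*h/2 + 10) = (h + 3)/(h + 1)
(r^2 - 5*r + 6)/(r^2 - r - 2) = (r - 3)/(r + 1)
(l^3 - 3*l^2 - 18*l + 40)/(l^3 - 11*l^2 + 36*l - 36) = (l^2 - l - 20)/(l^2 - 9*l + 18)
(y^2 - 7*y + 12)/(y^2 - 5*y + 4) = (y - 3)/(y - 1)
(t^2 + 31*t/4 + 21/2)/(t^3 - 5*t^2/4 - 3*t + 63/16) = 4*(t + 6)/(4*t^2 - 12*t + 9)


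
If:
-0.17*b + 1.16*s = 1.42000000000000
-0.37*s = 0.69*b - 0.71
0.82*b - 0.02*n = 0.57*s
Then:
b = 0.35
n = -22.17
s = 1.27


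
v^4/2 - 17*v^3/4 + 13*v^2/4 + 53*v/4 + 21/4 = (v/2 + 1/2)*(v - 7)*(v - 3)*(v + 1/2)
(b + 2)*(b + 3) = b^2 + 5*b + 6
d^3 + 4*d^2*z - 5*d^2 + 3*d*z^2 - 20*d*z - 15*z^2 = (d - 5)*(d + z)*(d + 3*z)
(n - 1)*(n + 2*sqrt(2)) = n^2 - n + 2*sqrt(2)*n - 2*sqrt(2)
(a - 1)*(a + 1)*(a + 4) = a^3 + 4*a^2 - a - 4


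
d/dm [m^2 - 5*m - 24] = 2*m - 5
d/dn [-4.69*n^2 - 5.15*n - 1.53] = -9.38*n - 5.15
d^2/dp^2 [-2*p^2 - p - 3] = -4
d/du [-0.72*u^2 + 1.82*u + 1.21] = 1.82 - 1.44*u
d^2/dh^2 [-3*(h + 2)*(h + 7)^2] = -18*h - 96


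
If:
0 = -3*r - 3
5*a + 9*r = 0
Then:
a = 9/5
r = -1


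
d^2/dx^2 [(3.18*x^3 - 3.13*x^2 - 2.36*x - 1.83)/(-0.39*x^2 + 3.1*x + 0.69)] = (8.88178419700125e-16*x^5 - 7.105427357601e-15*x^4 - 54.544824*x^3 - 34.088364*x^2 - 18.548352*x + 29.041812)/(0.059319*x^6 - 1.41453*x^5 + 10.928853*x^4 - 24.78574*x^3 - 19.335663*x^2 - 4.42773*x - 0.328509)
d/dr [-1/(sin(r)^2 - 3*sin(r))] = (2*sin(r) - 3)*cos(r)/((sin(r) - 3)^2*sin(r)^2)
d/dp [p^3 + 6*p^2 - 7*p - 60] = 3*p^2 + 12*p - 7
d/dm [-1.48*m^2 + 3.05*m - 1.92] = 3.05 - 2.96*m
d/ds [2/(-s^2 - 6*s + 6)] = 4*(s + 3)/(s^2 + 6*s - 6)^2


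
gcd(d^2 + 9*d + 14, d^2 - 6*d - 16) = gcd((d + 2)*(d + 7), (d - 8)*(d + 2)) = d + 2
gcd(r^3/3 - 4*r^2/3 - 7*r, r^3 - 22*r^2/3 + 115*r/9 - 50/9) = 1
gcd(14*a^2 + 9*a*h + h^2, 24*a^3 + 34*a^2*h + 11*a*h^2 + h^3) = 1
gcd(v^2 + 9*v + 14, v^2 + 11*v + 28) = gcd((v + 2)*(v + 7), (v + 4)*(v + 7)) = v + 7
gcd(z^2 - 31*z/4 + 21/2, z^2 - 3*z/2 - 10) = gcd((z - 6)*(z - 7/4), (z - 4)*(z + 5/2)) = 1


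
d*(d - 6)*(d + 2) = d^3 - 4*d^2 - 12*d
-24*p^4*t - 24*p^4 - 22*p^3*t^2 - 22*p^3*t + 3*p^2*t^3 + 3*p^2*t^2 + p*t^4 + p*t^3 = (-4*p + t)*(p + t)*(6*p + t)*(p*t + p)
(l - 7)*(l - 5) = l^2 - 12*l + 35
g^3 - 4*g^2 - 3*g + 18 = (g - 3)^2*(g + 2)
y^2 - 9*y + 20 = (y - 5)*(y - 4)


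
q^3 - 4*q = q*(q - 2)*(q + 2)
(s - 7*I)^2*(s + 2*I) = s^3 - 12*I*s^2 - 21*s - 98*I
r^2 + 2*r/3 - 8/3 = (r - 4/3)*(r + 2)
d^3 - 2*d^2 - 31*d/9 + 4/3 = (d - 3)*(d - 1/3)*(d + 4/3)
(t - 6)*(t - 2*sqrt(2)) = t^2 - 6*t - 2*sqrt(2)*t + 12*sqrt(2)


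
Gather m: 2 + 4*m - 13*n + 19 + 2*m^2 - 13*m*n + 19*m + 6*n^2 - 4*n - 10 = 2*m^2 + m*(23 - 13*n) + 6*n^2 - 17*n + 11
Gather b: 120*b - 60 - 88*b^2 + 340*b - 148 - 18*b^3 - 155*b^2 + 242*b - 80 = -18*b^3 - 243*b^2 + 702*b - 288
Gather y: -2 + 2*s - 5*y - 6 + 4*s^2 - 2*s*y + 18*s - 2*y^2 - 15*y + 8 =4*s^2 + 20*s - 2*y^2 + y*(-2*s - 20)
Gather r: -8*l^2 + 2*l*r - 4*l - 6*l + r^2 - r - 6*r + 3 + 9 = -8*l^2 - 10*l + r^2 + r*(2*l - 7) + 12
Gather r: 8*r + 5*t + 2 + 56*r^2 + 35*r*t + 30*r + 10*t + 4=56*r^2 + r*(35*t + 38) + 15*t + 6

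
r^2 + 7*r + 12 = (r + 3)*(r + 4)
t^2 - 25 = (t - 5)*(t + 5)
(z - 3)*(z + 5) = z^2 + 2*z - 15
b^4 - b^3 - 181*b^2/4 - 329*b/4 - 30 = (b - 8)*(b + 1/2)*(b + 3/2)*(b + 5)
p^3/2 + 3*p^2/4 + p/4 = p*(p/2 + 1/2)*(p + 1/2)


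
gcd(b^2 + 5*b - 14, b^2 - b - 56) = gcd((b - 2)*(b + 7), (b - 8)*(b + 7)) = b + 7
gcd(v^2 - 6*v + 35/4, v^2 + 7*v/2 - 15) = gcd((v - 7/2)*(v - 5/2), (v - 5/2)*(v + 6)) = v - 5/2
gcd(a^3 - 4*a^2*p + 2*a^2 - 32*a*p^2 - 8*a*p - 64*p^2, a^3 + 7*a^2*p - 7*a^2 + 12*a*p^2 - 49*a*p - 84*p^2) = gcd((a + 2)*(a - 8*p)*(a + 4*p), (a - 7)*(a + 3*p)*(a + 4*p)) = a + 4*p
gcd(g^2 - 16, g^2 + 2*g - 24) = g - 4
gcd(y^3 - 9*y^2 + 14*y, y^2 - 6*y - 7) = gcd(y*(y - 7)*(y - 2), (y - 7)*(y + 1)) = y - 7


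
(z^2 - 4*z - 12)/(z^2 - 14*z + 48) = (z + 2)/(z - 8)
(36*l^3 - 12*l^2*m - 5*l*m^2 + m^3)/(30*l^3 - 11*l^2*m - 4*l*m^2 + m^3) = (6*l - m)/(5*l - m)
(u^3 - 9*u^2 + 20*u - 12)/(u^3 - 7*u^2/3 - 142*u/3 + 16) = 3*(u^3 - 9*u^2 + 20*u - 12)/(3*u^3 - 7*u^2 - 142*u + 48)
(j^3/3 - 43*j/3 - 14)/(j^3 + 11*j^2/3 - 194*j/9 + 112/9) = 3*(j^3 - 43*j - 42)/(9*j^3 + 33*j^2 - 194*j + 112)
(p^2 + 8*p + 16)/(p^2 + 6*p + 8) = (p + 4)/(p + 2)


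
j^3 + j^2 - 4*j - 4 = (j - 2)*(j + 1)*(j + 2)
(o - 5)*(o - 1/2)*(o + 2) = o^3 - 7*o^2/2 - 17*o/2 + 5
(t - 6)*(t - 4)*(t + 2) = t^3 - 8*t^2 + 4*t + 48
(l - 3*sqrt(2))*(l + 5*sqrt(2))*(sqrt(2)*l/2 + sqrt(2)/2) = sqrt(2)*l^3/2 + sqrt(2)*l^2/2 + 2*l^2 - 15*sqrt(2)*l + 2*l - 15*sqrt(2)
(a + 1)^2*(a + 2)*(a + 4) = a^4 + 8*a^3 + 21*a^2 + 22*a + 8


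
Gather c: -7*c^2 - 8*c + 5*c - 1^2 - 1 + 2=-7*c^2 - 3*c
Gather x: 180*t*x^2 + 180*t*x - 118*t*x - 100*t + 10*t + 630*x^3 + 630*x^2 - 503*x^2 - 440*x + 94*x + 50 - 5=-90*t + 630*x^3 + x^2*(180*t + 127) + x*(62*t - 346) + 45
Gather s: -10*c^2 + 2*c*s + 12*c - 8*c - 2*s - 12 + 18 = -10*c^2 + 4*c + s*(2*c - 2) + 6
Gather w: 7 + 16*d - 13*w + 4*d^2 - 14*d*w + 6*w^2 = 4*d^2 + 16*d + 6*w^2 + w*(-14*d - 13) + 7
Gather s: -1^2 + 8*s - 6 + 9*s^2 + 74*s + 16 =9*s^2 + 82*s + 9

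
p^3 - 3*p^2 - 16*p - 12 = (p - 6)*(p + 1)*(p + 2)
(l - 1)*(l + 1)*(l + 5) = l^3 + 5*l^2 - l - 5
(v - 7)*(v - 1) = v^2 - 8*v + 7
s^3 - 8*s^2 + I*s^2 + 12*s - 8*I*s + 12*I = (s - 6)*(s - 2)*(s + I)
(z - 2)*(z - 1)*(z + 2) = z^3 - z^2 - 4*z + 4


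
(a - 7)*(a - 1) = a^2 - 8*a + 7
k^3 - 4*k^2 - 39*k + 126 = (k - 7)*(k - 3)*(k + 6)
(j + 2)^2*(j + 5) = j^3 + 9*j^2 + 24*j + 20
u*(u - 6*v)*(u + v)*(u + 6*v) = u^4 + u^3*v - 36*u^2*v^2 - 36*u*v^3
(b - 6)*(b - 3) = b^2 - 9*b + 18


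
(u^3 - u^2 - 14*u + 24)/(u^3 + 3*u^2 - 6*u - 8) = (u - 3)/(u + 1)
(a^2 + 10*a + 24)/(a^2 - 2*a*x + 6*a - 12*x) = (-a - 4)/(-a + 2*x)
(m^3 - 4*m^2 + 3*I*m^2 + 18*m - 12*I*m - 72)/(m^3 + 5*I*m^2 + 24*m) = (m^2 + 2*m*(-2 + 3*I) - 24*I)/(m*(m + 8*I))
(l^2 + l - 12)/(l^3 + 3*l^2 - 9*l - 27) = (l + 4)/(l^2 + 6*l + 9)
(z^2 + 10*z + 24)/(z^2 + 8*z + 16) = (z + 6)/(z + 4)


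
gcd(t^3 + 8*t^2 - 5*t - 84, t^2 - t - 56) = t + 7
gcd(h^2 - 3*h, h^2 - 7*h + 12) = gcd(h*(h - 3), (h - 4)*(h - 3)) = h - 3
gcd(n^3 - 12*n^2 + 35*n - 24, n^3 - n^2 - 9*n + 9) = n^2 - 4*n + 3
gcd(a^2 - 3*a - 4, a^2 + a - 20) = a - 4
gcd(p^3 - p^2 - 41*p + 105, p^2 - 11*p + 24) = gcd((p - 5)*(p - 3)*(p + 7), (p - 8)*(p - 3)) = p - 3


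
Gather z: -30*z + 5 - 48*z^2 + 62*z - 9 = -48*z^2 + 32*z - 4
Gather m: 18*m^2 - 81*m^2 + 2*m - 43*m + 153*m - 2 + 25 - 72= -63*m^2 + 112*m - 49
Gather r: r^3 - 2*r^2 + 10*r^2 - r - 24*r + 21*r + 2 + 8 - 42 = r^3 + 8*r^2 - 4*r - 32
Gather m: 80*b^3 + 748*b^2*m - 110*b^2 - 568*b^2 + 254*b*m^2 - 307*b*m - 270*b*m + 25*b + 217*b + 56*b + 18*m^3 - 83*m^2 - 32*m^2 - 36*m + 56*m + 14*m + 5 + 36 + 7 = 80*b^3 - 678*b^2 + 298*b + 18*m^3 + m^2*(254*b - 115) + m*(748*b^2 - 577*b + 34) + 48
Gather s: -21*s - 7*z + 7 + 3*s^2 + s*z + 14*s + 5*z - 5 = 3*s^2 + s*(z - 7) - 2*z + 2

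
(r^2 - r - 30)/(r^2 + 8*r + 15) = (r - 6)/(r + 3)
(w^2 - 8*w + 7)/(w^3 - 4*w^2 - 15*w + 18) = (w - 7)/(w^2 - 3*w - 18)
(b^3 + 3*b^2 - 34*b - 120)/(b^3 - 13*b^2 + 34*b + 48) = (b^2 + 9*b + 20)/(b^2 - 7*b - 8)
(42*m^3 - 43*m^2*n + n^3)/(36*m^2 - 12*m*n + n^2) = (7*m^2 - 6*m*n - n^2)/(6*m - n)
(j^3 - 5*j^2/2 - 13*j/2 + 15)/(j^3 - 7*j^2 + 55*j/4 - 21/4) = 2*(2*j^2 + j - 10)/(4*j^2 - 16*j + 7)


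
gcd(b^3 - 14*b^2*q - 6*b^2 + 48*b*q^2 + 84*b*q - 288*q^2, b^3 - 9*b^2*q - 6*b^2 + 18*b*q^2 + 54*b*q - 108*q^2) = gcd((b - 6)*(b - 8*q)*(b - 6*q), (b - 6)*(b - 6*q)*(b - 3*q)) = -b^2 + 6*b*q + 6*b - 36*q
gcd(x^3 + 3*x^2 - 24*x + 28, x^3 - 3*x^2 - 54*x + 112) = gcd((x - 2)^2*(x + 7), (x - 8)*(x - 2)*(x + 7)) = x^2 + 5*x - 14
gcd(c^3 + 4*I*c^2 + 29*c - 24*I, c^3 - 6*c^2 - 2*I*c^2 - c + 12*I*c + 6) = c - I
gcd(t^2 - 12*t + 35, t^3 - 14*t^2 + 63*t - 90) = t - 5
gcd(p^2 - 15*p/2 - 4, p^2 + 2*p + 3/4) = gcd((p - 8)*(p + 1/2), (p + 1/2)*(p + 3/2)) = p + 1/2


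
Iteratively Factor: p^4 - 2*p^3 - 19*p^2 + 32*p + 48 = (p - 4)*(p^3 + 2*p^2 - 11*p - 12) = (p - 4)*(p + 1)*(p^2 + p - 12) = (p - 4)*(p - 3)*(p + 1)*(p + 4)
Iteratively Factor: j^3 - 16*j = (j + 4)*(j^2 - 4*j) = (j - 4)*(j + 4)*(j)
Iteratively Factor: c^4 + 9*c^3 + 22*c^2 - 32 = (c - 1)*(c^3 + 10*c^2 + 32*c + 32) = (c - 1)*(c + 2)*(c^2 + 8*c + 16) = (c - 1)*(c + 2)*(c + 4)*(c + 4)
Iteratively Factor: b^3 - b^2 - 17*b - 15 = (b + 1)*(b^2 - 2*b - 15) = (b + 1)*(b + 3)*(b - 5)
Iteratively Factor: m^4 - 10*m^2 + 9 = (m - 1)*(m^3 + m^2 - 9*m - 9) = (m - 3)*(m - 1)*(m^2 + 4*m + 3) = (m - 3)*(m - 1)*(m + 3)*(m + 1)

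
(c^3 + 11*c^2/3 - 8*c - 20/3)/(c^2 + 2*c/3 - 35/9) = 3*(3*c^3 + 11*c^2 - 24*c - 20)/(9*c^2 + 6*c - 35)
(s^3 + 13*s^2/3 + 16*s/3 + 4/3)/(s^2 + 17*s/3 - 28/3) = (3*s^3 + 13*s^2 + 16*s + 4)/(3*s^2 + 17*s - 28)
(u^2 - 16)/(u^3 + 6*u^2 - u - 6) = (u^2 - 16)/(u^3 + 6*u^2 - u - 6)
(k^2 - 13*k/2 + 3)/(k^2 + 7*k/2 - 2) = (k - 6)/(k + 4)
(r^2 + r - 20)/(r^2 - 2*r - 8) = (r + 5)/(r + 2)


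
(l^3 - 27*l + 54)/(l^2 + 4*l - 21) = (l^2 + 3*l - 18)/(l + 7)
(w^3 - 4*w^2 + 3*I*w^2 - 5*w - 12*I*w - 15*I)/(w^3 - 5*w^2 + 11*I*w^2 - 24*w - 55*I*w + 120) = (w + 1)/(w + 8*I)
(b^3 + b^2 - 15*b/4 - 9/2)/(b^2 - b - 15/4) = (2*b^2 - b - 6)/(2*b - 5)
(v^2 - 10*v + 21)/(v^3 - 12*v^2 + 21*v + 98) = (v - 3)/(v^2 - 5*v - 14)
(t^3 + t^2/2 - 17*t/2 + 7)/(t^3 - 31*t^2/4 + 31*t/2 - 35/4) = 2*(2*t^2 + 3*t - 14)/(4*t^2 - 27*t + 35)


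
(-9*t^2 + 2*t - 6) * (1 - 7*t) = 63*t^3 - 23*t^2 + 44*t - 6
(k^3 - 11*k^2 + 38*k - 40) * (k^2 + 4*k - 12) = k^5 - 7*k^4 - 18*k^3 + 244*k^2 - 616*k + 480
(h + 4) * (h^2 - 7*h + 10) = h^3 - 3*h^2 - 18*h + 40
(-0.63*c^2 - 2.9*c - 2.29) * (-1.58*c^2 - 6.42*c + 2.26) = 0.9954*c^4 + 8.6266*c^3 + 20.8124*c^2 + 8.1478*c - 5.1754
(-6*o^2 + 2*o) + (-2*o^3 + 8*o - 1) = -2*o^3 - 6*o^2 + 10*o - 1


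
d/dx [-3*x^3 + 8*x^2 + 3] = x*(16 - 9*x)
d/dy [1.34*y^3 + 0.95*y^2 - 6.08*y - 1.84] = 4.02*y^2 + 1.9*y - 6.08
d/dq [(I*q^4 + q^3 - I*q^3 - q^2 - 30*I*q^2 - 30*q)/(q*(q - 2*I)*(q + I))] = (I*q^4 + 2*q^3 + 35*I*q^2 + 4*q*(16 - I) - 2 - 90*I)/(q^4 - 2*I*q^3 + 3*q^2 - 4*I*q + 4)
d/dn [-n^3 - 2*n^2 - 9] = n*(-3*n - 4)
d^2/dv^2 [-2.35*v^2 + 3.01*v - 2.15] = -4.70000000000000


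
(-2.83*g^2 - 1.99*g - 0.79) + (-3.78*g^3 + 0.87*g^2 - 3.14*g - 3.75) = -3.78*g^3 - 1.96*g^2 - 5.13*g - 4.54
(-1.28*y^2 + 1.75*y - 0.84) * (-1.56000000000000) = 1.9968*y^2 - 2.73*y + 1.3104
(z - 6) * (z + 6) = z^2 - 36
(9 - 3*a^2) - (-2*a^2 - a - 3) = -a^2 + a + 12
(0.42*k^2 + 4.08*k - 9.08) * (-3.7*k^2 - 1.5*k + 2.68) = -1.554*k^4 - 15.726*k^3 + 28.6016*k^2 + 24.5544*k - 24.3344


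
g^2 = g^2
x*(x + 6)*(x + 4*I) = x^3 + 6*x^2 + 4*I*x^2 + 24*I*x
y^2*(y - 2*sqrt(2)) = y^3 - 2*sqrt(2)*y^2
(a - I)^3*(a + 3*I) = a^4 + 6*a^2 - 8*I*a - 3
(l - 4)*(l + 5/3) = l^2 - 7*l/3 - 20/3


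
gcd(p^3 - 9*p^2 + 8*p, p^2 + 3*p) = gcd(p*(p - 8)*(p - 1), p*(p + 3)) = p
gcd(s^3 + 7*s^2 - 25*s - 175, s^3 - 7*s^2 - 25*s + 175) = s^2 - 25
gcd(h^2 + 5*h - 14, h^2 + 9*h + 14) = h + 7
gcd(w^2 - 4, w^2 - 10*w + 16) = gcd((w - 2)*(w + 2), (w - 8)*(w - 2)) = w - 2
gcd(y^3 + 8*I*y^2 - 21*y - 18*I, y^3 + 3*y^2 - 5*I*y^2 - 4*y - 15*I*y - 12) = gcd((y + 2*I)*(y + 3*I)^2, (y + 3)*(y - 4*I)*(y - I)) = 1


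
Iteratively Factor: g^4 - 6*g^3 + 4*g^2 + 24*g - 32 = (g - 4)*(g^3 - 2*g^2 - 4*g + 8) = (g - 4)*(g - 2)*(g^2 - 4) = (g - 4)*(g - 2)^2*(g + 2)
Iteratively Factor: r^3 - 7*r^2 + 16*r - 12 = (r - 2)*(r^2 - 5*r + 6) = (r - 2)^2*(r - 3)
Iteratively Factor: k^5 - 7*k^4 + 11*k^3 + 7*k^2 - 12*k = (k - 1)*(k^4 - 6*k^3 + 5*k^2 + 12*k) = (k - 3)*(k - 1)*(k^3 - 3*k^2 - 4*k) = (k - 4)*(k - 3)*(k - 1)*(k^2 + k) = (k - 4)*(k - 3)*(k - 1)*(k + 1)*(k)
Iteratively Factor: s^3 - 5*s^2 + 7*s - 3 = (s - 1)*(s^2 - 4*s + 3) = (s - 3)*(s - 1)*(s - 1)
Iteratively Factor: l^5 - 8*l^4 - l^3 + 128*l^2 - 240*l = (l - 5)*(l^4 - 3*l^3 - 16*l^2 + 48*l) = (l - 5)*(l - 3)*(l^3 - 16*l) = (l - 5)*(l - 3)*(l + 4)*(l^2 - 4*l) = (l - 5)*(l - 4)*(l - 3)*(l + 4)*(l)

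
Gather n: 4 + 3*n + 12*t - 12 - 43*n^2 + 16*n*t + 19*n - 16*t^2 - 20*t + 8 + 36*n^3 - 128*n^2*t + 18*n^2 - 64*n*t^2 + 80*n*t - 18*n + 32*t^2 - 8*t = 36*n^3 + n^2*(-128*t - 25) + n*(-64*t^2 + 96*t + 4) + 16*t^2 - 16*t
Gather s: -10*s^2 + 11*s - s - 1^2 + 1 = -10*s^2 + 10*s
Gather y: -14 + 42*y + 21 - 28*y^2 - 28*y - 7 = -28*y^2 + 14*y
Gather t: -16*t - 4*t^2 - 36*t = -4*t^2 - 52*t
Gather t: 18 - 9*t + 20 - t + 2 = 40 - 10*t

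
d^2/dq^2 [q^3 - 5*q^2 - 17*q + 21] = 6*q - 10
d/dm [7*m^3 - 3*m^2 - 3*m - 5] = 21*m^2 - 6*m - 3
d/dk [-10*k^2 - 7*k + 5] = -20*k - 7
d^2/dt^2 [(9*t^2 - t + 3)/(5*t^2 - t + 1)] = 4*(10*t^3 + 45*t^2 - 15*t - 2)/(125*t^6 - 75*t^5 + 90*t^4 - 31*t^3 + 18*t^2 - 3*t + 1)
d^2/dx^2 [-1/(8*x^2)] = -3/(4*x^4)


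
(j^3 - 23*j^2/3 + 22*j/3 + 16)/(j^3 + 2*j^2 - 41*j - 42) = (j - 8/3)/(j + 7)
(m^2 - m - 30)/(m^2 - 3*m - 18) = (m + 5)/(m + 3)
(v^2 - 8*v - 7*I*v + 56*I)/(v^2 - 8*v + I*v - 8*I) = (v - 7*I)/(v + I)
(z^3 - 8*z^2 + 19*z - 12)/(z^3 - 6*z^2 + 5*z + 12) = (z - 1)/(z + 1)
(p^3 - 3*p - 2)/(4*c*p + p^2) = (p^3 - 3*p - 2)/(p*(4*c + p))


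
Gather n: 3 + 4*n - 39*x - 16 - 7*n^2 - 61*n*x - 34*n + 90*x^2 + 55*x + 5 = -7*n^2 + n*(-61*x - 30) + 90*x^2 + 16*x - 8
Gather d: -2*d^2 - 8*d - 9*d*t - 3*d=-2*d^2 + d*(-9*t - 11)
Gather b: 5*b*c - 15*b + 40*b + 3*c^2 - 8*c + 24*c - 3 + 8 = b*(5*c + 25) + 3*c^2 + 16*c + 5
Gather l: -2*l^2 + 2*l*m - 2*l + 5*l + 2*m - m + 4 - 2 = -2*l^2 + l*(2*m + 3) + m + 2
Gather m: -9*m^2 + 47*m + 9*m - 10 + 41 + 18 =-9*m^2 + 56*m + 49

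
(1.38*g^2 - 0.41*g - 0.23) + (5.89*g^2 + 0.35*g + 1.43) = 7.27*g^2 - 0.06*g + 1.2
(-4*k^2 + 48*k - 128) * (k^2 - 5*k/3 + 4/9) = -4*k^4 + 164*k^3/3 - 1888*k^2/9 + 704*k/3 - 512/9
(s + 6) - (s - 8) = 14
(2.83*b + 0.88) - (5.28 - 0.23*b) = 3.06*b - 4.4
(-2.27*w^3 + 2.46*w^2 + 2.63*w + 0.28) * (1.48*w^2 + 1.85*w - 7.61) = -3.3596*w^5 - 0.5587*w^4 + 25.7181*w^3 - 13.4407*w^2 - 19.4963*w - 2.1308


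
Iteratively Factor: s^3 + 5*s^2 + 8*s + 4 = (s + 1)*(s^2 + 4*s + 4) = (s + 1)*(s + 2)*(s + 2)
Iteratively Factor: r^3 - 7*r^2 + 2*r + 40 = (r - 5)*(r^2 - 2*r - 8) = (r - 5)*(r - 4)*(r + 2)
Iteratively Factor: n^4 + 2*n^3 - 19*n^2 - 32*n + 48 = (n - 1)*(n^3 + 3*n^2 - 16*n - 48) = (n - 1)*(n + 4)*(n^2 - n - 12) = (n - 4)*(n - 1)*(n + 4)*(n + 3)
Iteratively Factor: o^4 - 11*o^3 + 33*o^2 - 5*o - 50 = (o - 5)*(o^3 - 6*o^2 + 3*o + 10) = (o - 5)*(o + 1)*(o^2 - 7*o + 10) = (o - 5)^2*(o + 1)*(o - 2)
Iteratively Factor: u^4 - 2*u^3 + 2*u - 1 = (u - 1)*(u^3 - u^2 - u + 1) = (u - 1)^2*(u^2 - 1) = (u - 1)^3*(u + 1)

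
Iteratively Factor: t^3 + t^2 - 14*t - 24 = (t + 2)*(t^2 - t - 12) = (t - 4)*(t + 2)*(t + 3)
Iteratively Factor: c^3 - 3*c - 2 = (c + 1)*(c^2 - c - 2) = (c + 1)^2*(c - 2)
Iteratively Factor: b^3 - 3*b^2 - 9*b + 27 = (b - 3)*(b^2 - 9) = (b - 3)*(b + 3)*(b - 3)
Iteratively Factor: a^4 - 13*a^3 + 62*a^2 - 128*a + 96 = (a - 2)*(a^3 - 11*a^2 + 40*a - 48) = (a - 4)*(a - 2)*(a^2 - 7*a + 12) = (a - 4)^2*(a - 2)*(a - 3)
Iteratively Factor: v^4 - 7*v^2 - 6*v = (v - 3)*(v^3 + 3*v^2 + 2*v) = (v - 3)*(v + 1)*(v^2 + 2*v) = (v - 3)*(v + 1)*(v + 2)*(v)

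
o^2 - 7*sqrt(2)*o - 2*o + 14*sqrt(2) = (o - 2)*(o - 7*sqrt(2))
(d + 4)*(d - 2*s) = d^2 - 2*d*s + 4*d - 8*s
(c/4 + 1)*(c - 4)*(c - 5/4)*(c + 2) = c^4/4 + 3*c^3/16 - 37*c^2/8 - 3*c + 10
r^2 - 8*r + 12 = (r - 6)*(r - 2)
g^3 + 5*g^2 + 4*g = g*(g + 1)*(g + 4)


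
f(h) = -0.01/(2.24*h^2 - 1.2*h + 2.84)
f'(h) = -0.01*(1.2 - 4.48*h)/(2.24*h^2 - 1.2*h + 2.84)^2 = (0.0448*h - 0.012)/(2.24*h^2 - 1.2*h + 2.84)^2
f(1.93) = -0.00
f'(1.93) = 0.00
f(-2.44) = -0.00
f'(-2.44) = -0.00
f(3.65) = -0.00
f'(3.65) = 0.00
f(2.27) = -0.00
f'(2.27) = 0.00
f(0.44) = -0.00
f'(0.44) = 0.00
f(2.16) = -0.00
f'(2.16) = 0.00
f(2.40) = -0.00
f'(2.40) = 0.00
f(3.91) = -0.00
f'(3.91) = 0.00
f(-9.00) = -0.00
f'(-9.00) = -0.00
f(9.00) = -0.00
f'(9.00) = 0.00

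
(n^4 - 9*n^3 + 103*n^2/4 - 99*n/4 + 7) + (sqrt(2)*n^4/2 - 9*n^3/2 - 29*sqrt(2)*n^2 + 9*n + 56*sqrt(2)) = sqrt(2)*n^4/2 + n^4 - 27*n^3/2 - 29*sqrt(2)*n^2 + 103*n^2/4 - 63*n/4 + 7 + 56*sqrt(2)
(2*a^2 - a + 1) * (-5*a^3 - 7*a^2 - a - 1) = -10*a^5 - 9*a^4 - 8*a^2 - 1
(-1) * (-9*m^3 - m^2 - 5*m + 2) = 9*m^3 + m^2 + 5*m - 2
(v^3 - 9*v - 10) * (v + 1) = v^4 + v^3 - 9*v^2 - 19*v - 10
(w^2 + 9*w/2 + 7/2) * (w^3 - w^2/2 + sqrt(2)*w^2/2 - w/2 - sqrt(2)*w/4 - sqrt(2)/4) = w^5 + sqrt(2)*w^4/2 + 4*w^4 + 3*w^3/4 + 2*sqrt(2)*w^3 - 4*w^2 + 3*sqrt(2)*w^2/8 - 2*sqrt(2)*w - 7*w/4 - 7*sqrt(2)/8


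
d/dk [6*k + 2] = 6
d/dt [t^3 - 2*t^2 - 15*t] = 3*t^2 - 4*t - 15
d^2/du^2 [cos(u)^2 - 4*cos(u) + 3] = 4*cos(u) - 2*cos(2*u)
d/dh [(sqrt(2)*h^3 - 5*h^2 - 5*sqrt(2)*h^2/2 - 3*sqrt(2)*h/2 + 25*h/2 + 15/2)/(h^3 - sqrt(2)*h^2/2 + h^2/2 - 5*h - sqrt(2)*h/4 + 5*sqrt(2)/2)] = (32*h^4 + 24*sqrt(2)*h^4 - 208*h^3 - 56*sqrt(2)*h^3 + 88*h^2 + 166*sqrt(2)*h^2 - 260*h - 140*sqrt(2)*h + 240 + 265*sqrt(2))/(8*h^6 - 8*sqrt(2)*h^5 + 8*h^5 - 74*h^4 - 8*sqrt(2)*h^4 - 36*h^3 + 78*sqrt(2)*h^3 + 40*sqrt(2)*h^2 + 161*h^2 - 200*sqrt(2)*h - 20*h + 100)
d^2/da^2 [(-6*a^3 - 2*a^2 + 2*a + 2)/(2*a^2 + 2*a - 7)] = 4*(-46*a^3 + 96*a^2 - 387*a - 17)/(8*a^6 + 24*a^5 - 60*a^4 - 160*a^3 + 210*a^2 + 294*a - 343)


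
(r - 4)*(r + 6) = r^2 + 2*r - 24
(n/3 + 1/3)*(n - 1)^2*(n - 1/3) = n^4/3 - 4*n^3/9 - 2*n^2/9 + 4*n/9 - 1/9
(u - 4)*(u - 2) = u^2 - 6*u + 8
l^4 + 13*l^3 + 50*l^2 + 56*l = l*(l + 2)*(l + 4)*(l + 7)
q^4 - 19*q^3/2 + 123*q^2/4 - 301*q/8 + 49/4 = (q - 7/2)^2*(q - 2)*(q - 1/2)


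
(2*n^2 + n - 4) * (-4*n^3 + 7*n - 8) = -8*n^5 - 4*n^4 + 30*n^3 - 9*n^2 - 36*n + 32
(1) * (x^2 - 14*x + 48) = x^2 - 14*x + 48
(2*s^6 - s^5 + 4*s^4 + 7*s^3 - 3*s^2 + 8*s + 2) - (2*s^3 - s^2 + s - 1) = 2*s^6 - s^5 + 4*s^4 + 5*s^3 - 2*s^2 + 7*s + 3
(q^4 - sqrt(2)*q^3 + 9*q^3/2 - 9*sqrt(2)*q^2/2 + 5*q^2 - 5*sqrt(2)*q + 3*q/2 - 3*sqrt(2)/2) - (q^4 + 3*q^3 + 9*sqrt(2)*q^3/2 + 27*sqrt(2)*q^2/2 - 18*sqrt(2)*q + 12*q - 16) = -11*sqrt(2)*q^3/2 + 3*q^3/2 - 18*sqrt(2)*q^2 + 5*q^2 - 21*q/2 + 13*sqrt(2)*q - 3*sqrt(2)/2 + 16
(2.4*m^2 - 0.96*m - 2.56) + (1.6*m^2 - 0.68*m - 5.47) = 4.0*m^2 - 1.64*m - 8.03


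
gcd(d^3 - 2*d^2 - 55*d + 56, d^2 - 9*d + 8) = d^2 - 9*d + 8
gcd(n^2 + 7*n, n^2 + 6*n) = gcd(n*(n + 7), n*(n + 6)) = n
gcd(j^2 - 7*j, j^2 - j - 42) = j - 7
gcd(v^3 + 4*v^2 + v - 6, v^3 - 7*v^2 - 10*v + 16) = v^2 + v - 2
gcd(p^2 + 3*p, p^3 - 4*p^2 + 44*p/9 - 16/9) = 1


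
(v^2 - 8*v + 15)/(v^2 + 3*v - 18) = (v - 5)/(v + 6)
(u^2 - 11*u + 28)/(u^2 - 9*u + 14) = (u - 4)/(u - 2)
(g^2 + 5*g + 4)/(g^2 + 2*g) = (g^2 + 5*g + 4)/(g*(g + 2))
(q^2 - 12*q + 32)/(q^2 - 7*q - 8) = (q - 4)/(q + 1)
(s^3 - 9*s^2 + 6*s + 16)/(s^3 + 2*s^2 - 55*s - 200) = (s^2 - s - 2)/(s^2 + 10*s + 25)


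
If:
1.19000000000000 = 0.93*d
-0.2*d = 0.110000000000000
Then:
No Solution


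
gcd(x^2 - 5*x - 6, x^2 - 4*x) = 1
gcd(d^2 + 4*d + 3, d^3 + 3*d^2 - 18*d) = 1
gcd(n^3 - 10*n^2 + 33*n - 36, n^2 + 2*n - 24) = n - 4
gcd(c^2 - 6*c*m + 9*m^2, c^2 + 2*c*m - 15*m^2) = c - 3*m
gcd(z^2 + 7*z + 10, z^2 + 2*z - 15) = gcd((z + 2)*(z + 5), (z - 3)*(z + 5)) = z + 5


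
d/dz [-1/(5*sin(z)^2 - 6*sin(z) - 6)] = 2*(5*sin(z) - 3)*cos(z)/(-5*sin(z)^2 + 6*sin(z) + 6)^2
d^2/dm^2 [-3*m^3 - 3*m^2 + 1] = -18*m - 6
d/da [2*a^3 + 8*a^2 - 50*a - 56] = 6*a^2 + 16*a - 50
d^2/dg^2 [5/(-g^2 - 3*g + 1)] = 10*(g^2 + 3*g - (2*g + 3)^2 - 1)/(g^2 + 3*g - 1)^3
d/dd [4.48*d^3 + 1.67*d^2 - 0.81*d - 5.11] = 13.44*d^2 + 3.34*d - 0.81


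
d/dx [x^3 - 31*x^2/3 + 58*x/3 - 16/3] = 3*x^2 - 62*x/3 + 58/3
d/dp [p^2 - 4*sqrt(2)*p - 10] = 2*p - 4*sqrt(2)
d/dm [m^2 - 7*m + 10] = 2*m - 7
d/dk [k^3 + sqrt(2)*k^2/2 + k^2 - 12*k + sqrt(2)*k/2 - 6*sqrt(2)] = 3*k^2 + sqrt(2)*k + 2*k - 12 + sqrt(2)/2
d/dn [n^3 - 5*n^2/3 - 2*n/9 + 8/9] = 3*n^2 - 10*n/3 - 2/9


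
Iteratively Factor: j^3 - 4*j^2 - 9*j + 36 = (j - 4)*(j^2 - 9) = (j - 4)*(j - 3)*(j + 3)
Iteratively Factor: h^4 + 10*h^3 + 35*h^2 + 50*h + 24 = (h + 1)*(h^3 + 9*h^2 + 26*h + 24) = (h + 1)*(h + 4)*(h^2 + 5*h + 6) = (h + 1)*(h + 3)*(h + 4)*(h + 2)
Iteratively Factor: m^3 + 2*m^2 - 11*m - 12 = (m - 3)*(m^2 + 5*m + 4) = (m - 3)*(m + 4)*(m + 1)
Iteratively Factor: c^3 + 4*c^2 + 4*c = (c + 2)*(c^2 + 2*c) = (c + 2)^2*(c)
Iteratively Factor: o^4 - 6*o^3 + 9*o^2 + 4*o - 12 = (o - 2)*(o^3 - 4*o^2 + o + 6) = (o - 2)^2*(o^2 - 2*o - 3) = (o - 2)^2*(o + 1)*(o - 3)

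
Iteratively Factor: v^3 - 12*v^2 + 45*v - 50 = (v - 5)*(v^2 - 7*v + 10) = (v - 5)*(v - 2)*(v - 5)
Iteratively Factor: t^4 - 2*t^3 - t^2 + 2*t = (t + 1)*(t^3 - 3*t^2 + 2*t) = t*(t + 1)*(t^2 - 3*t + 2) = t*(t - 1)*(t + 1)*(t - 2)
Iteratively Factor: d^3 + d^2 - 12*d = (d - 3)*(d^2 + 4*d) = d*(d - 3)*(d + 4)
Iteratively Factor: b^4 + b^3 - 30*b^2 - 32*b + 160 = (b + 4)*(b^3 - 3*b^2 - 18*b + 40) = (b + 4)^2*(b^2 - 7*b + 10) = (b - 2)*(b + 4)^2*(b - 5)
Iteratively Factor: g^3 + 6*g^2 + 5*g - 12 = (g - 1)*(g^2 + 7*g + 12) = (g - 1)*(g + 4)*(g + 3)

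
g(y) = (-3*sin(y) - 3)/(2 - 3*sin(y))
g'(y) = -3*cos(y)/(2 - 3*sin(y)) + 3*(-3*sin(y) - 3)*cos(y)/(2 - 3*sin(y))^2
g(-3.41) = -3.15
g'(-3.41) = 9.97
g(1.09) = 8.58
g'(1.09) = -15.93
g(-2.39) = -0.24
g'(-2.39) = 0.67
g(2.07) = 8.89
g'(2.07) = 17.87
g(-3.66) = -8.74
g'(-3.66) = 49.41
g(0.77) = 57.56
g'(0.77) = -1377.85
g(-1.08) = -0.08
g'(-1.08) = -0.33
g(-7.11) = -0.19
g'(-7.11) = -0.57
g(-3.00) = -1.06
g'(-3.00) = 2.53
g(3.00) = -2.17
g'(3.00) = 5.97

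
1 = 1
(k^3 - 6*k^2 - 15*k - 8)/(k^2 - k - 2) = (k^2 - 7*k - 8)/(k - 2)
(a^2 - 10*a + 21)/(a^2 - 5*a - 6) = (-a^2 + 10*a - 21)/(-a^2 + 5*a + 6)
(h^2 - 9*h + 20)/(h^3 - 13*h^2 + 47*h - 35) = (h - 4)/(h^2 - 8*h + 7)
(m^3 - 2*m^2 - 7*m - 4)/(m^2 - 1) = (m^2 - 3*m - 4)/(m - 1)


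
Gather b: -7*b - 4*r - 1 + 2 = -7*b - 4*r + 1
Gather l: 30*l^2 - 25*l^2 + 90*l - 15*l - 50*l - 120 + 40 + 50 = 5*l^2 + 25*l - 30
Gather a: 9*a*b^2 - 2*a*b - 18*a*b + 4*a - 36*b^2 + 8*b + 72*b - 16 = a*(9*b^2 - 20*b + 4) - 36*b^2 + 80*b - 16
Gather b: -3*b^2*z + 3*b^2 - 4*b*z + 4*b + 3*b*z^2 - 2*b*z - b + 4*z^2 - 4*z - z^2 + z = b^2*(3 - 3*z) + b*(3*z^2 - 6*z + 3) + 3*z^2 - 3*z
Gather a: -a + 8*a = 7*a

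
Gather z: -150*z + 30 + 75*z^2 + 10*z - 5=75*z^2 - 140*z + 25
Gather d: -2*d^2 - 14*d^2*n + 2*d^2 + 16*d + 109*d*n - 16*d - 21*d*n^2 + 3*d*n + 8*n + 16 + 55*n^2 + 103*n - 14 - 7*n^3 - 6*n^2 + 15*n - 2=-14*d^2*n + d*(-21*n^2 + 112*n) - 7*n^3 + 49*n^2 + 126*n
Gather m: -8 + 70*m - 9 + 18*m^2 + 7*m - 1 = 18*m^2 + 77*m - 18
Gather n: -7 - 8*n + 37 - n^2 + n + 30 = -n^2 - 7*n + 60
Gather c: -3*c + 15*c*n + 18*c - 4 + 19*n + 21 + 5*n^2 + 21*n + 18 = c*(15*n + 15) + 5*n^2 + 40*n + 35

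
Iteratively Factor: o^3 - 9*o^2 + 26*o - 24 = (o - 4)*(o^2 - 5*o + 6) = (o - 4)*(o - 3)*(o - 2)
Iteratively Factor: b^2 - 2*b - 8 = (b + 2)*(b - 4)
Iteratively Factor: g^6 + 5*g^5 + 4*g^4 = (g)*(g^5 + 5*g^4 + 4*g^3) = g*(g + 1)*(g^4 + 4*g^3) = g^2*(g + 1)*(g^3 + 4*g^2) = g^3*(g + 1)*(g^2 + 4*g) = g^3*(g + 1)*(g + 4)*(g)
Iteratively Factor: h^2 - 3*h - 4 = (h + 1)*(h - 4)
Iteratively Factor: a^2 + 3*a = (a)*(a + 3)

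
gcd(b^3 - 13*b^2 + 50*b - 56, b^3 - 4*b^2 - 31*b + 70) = b^2 - 9*b + 14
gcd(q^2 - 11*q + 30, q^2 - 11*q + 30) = q^2 - 11*q + 30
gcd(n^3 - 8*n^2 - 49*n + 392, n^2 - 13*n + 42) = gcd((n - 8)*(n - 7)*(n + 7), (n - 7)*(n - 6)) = n - 7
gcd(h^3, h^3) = h^3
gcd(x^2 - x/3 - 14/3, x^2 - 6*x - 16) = x + 2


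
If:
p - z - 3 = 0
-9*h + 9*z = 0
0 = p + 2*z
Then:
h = -1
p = 2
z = -1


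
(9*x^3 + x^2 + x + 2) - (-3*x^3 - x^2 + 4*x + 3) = 12*x^3 + 2*x^2 - 3*x - 1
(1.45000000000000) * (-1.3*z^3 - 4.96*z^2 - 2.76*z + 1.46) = -1.885*z^3 - 7.192*z^2 - 4.002*z + 2.117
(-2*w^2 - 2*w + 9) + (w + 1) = -2*w^2 - w + 10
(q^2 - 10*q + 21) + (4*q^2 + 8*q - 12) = 5*q^2 - 2*q + 9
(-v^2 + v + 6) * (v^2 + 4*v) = -v^4 - 3*v^3 + 10*v^2 + 24*v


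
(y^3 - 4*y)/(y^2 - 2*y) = y + 2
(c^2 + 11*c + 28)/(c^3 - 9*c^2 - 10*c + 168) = (c + 7)/(c^2 - 13*c + 42)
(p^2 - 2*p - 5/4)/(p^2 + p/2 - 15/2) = (p + 1/2)/(p + 3)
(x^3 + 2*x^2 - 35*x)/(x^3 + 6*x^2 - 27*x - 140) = x/(x + 4)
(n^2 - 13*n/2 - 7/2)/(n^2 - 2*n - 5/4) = 2*(n - 7)/(2*n - 5)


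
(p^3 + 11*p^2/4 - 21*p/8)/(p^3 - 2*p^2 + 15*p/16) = 2*(2*p + 7)/(4*p - 5)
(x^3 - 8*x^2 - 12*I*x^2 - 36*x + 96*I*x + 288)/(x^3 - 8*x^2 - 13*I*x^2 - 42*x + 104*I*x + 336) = (x - 6*I)/(x - 7*I)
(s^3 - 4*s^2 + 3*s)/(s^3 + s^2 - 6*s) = (s^2 - 4*s + 3)/(s^2 + s - 6)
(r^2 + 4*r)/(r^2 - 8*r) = (r + 4)/(r - 8)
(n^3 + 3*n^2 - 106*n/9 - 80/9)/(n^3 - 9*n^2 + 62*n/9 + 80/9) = (3*n^2 + 7*n - 40)/(3*n^2 - 29*n + 40)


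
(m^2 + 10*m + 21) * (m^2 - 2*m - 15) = m^4 + 8*m^3 - 14*m^2 - 192*m - 315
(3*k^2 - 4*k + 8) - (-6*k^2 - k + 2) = 9*k^2 - 3*k + 6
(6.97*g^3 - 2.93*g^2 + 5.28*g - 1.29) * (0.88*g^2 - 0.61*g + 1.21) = 6.1336*g^5 - 6.8301*g^4 + 14.8674*g^3 - 7.9013*g^2 + 7.1757*g - 1.5609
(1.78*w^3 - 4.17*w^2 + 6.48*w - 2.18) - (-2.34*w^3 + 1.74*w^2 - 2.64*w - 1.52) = 4.12*w^3 - 5.91*w^2 + 9.12*w - 0.66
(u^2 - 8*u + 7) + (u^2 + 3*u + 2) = 2*u^2 - 5*u + 9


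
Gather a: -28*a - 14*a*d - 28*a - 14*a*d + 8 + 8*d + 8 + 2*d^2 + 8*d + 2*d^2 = a*(-28*d - 56) + 4*d^2 + 16*d + 16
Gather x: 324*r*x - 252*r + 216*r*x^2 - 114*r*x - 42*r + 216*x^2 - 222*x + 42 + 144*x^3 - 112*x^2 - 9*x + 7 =-294*r + 144*x^3 + x^2*(216*r + 104) + x*(210*r - 231) + 49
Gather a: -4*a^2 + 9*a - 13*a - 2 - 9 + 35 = -4*a^2 - 4*a + 24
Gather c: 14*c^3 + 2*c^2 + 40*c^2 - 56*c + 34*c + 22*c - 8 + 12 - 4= 14*c^3 + 42*c^2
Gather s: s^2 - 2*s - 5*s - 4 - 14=s^2 - 7*s - 18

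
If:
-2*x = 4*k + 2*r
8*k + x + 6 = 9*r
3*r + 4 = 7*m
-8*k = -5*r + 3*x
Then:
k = -12/7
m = 19/49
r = -3/7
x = 27/7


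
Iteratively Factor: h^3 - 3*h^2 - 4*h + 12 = (h + 2)*(h^2 - 5*h + 6) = (h - 2)*(h + 2)*(h - 3)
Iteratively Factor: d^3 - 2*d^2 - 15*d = (d)*(d^2 - 2*d - 15) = d*(d - 5)*(d + 3)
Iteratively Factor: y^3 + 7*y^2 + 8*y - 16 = (y + 4)*(y^2 + 3*y - 4) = (y - 1)*(y + 4)*(y + 4)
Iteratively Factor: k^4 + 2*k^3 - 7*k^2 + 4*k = (k)*(k^3 + 2*k^2 - 7*k + 4) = k*(k - 1)*(k^2 + 3*k - 4) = k*(k - 1)^2*(k + 4)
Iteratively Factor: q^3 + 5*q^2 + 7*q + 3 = (q + 3)*(q^2 + 2*q + 1) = (q + 1)*(q + 3)*(q + 1)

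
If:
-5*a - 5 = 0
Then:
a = -1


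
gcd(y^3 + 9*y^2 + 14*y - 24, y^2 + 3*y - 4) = y^2 + 3*y - 4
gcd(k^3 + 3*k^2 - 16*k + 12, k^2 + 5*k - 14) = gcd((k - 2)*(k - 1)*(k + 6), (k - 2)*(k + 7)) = k - 2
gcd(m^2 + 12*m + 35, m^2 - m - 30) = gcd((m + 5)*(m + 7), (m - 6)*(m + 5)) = m + 5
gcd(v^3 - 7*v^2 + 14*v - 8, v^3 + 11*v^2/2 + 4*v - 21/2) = v - 1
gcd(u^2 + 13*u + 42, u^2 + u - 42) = u + 7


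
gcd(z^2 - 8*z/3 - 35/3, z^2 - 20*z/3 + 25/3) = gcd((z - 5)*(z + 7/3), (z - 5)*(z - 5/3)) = z - 5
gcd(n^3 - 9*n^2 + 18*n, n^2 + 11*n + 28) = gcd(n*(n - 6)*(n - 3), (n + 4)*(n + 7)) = 1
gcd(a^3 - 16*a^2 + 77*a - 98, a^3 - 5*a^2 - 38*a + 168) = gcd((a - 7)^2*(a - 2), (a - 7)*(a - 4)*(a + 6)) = a - 7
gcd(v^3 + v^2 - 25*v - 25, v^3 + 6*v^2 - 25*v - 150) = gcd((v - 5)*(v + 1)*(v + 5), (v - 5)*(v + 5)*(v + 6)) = v^2 - 25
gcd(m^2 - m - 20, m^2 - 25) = m - 5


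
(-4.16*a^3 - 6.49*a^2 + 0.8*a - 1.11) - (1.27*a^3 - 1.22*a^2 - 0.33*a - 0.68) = -5.43*a^3 - 5.27*a^2 + 1.13*a - 0.43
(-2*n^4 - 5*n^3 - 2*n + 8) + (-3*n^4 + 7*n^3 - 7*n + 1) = -5*n^4 + 2*n^3 - 9*n + 9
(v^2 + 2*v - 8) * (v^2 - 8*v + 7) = v^4 - 6*v^3 - 17*v^2 + 78*v - 56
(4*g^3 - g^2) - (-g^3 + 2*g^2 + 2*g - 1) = 5*g^3 - 3*g^2 - 2*g + 1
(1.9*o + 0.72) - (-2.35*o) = 4.25*o + 0.72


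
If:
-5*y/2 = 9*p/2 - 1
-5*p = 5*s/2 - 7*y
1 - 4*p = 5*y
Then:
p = 1/5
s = -36/125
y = 1/25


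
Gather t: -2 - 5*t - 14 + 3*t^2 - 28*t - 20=3*t^2 - 33*t - 36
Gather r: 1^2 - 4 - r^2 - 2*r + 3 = -r^2 - 2*r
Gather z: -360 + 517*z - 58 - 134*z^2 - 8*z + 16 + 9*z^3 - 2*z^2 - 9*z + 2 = 9*z^3 - 136*z^2 + 500*z - 400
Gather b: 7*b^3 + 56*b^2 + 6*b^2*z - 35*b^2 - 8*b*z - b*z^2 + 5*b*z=7*b^3 + b^2*(6*z + 21) + b*(-z^2 - 3*z)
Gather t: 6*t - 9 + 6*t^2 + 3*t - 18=6*t^2 + 9*t - 27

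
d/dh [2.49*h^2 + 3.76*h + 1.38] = 4.98*h + 3.76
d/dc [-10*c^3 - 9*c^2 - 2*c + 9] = -30*c^2 - 18*c - 2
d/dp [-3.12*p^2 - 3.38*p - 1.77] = -6.24*p - 3.38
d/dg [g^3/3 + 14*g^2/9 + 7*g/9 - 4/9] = g^2 + 28*g/9 + 7/9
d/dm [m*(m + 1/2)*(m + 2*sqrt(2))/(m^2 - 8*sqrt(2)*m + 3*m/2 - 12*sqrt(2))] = (4*m^4 - 64*sqrt(2)*m^3 + 12*m^3 - 152*sqrt(2)*m^2 - 125*m^2 - 384*m - 48*sqrt(2)*m - 96)/(4*m^4 - 64*sqrt(2)*m^3 + 12*m^3 - 192*sqrt(2)*m^2 + 521*m^2 - 144*sqrt(2)*m + 1536*m + 1152)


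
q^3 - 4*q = q*(q - 2)*(q + 2)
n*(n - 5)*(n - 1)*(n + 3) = n^4 - 3*n^3 - 13*n^2 + 15*n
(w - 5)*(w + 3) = w^2 - 2*w - 15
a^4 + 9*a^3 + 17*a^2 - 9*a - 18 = (a - 1)*(a + 1)*(a + 3)*(a + 6)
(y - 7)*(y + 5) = y^2 - 2*y - 35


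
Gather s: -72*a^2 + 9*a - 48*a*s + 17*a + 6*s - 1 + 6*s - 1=-72*a^2 + 26*a + s*(12 - 48*a) - 2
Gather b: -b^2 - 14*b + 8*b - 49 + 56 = -b^2 - 6*b + 7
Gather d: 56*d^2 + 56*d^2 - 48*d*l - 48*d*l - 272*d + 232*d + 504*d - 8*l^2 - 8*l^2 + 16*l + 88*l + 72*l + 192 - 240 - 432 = 112*d^2 + d*(464 - 96*l) - 16*l^2 + 176*l - 480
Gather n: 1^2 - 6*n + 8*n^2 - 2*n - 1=8*n^2 - 8*n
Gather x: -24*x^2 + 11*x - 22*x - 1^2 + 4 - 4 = -24*x^2 - 11*x - 1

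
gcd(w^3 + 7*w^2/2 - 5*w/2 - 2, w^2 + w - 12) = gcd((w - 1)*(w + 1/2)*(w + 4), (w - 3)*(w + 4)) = w + 4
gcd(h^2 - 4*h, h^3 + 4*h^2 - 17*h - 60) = h - 4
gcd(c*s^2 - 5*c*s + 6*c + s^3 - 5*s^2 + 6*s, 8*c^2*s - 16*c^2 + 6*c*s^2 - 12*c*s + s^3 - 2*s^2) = s - 2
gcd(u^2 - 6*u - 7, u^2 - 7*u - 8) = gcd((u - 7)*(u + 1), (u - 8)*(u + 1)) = u + 1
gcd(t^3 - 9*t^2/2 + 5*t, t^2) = t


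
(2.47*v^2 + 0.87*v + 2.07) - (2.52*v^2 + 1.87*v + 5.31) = -0.0499999999999998*v^2 - 1.0*v - 3.24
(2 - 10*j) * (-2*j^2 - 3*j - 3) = 20*j^3 + 26*j^2 + 24*j - 6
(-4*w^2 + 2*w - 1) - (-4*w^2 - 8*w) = 10*w - 1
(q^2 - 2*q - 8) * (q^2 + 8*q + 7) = q^4 + 6*q^3 - 17*q^2 - 78*q - 56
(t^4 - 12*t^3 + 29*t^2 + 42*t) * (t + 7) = t^5 - 5*t^4 - 55*t^3 + 245*t^2 + 294*t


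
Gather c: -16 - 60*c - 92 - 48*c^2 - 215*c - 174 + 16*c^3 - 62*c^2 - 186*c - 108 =16*c^3 - 110*c^2 - 461*c - 390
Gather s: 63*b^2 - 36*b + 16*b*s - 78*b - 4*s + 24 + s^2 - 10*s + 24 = 63*b^2 - 114*b + s^2 + s*(16*b - 14) + 48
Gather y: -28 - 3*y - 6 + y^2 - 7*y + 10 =y^2 - 10*y - 24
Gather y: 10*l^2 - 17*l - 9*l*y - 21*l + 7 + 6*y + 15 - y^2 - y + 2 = 10*l^2 - 38*l - y^2 + y*(5 - 9*l) + 24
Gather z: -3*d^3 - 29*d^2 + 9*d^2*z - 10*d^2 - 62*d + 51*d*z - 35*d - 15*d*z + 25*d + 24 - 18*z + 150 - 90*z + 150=-3*d^3 - 39*d^2 - 72*d + z*(9*d^2 + 36*d - 108) + 324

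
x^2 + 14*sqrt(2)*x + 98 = (x + 7*sqrt(2))^2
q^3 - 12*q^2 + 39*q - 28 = (q - 7)*(q - 4)*(q - 1)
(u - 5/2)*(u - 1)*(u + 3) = u^3 - u^2/2 - 8*u + 15/2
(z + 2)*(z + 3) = z^2 + 5*z + 6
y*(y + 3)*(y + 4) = y^3 + 7*y^2 + 12*y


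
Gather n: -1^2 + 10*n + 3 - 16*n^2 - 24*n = -16*n^2 - 14*n + 2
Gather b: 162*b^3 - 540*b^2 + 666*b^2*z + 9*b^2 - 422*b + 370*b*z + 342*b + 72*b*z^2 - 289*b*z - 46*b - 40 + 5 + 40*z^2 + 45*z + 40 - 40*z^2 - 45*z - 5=162*b^3 + b^2*(666*z - 531) + b*(72*z^2 + 81*z - 126)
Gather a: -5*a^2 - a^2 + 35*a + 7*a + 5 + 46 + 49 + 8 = -6*a^2 + 42*a + 108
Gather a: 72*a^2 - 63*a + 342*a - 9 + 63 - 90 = 72*a^2 + 279*a - 36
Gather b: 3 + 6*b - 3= 6*b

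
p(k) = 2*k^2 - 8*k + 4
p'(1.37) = -2.52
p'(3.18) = 4.72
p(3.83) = 2.70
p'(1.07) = -3.72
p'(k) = 4*k - 8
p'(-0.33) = -9.32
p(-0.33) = 6.86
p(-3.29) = 51.97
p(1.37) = -3.21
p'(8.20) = 24.80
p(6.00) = 28.00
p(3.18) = -1.22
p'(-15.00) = -68.00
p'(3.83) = 7.32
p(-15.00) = 574.00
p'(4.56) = 10.24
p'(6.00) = 16.00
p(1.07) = -2.27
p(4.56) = 9.11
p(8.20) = 72.88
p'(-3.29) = -21.16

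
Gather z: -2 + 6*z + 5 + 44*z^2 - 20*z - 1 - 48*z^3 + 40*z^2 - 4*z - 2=-48*z^3 + 84*z^2 - 18*z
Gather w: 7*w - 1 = 7*w - 1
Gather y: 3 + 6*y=6*y + 3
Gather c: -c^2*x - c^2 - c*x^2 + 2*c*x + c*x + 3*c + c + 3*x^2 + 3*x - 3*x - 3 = c^2*(-x - 1) + c*(-x^2 + 3*x + 4) + 3*x^2 - 3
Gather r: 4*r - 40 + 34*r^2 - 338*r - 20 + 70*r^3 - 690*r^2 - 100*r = 70*r^3 - 656*r^2 - 434*r - 60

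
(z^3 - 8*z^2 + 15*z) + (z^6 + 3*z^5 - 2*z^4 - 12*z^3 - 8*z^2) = z^6 + 3*z^5 - 2*z^4 - 11*z^3 - 16*z^2 + 15*z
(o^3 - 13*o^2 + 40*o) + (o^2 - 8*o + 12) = o^3 - 12*o^2 + 32*o + 12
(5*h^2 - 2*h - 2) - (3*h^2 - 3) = 2*h^2 - 2*h + 1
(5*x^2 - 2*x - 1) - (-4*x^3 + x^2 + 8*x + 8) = 4*x^3 + 4*x^2 - 10*x - 9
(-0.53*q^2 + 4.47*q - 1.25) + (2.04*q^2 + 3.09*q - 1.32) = 1.51*q^2 + 7.56*q - 2.57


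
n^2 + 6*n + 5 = (n + 1)*(n + 5)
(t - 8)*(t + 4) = t^2 - 4*t - 32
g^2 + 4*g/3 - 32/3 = (g - 8/3)*(g + 4)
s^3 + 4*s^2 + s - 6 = (s - 1)*(s + 2)*(s + 3)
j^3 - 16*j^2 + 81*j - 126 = (j - 7)*(j - 6)*(j - 3)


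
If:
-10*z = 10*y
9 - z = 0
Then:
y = -9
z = 9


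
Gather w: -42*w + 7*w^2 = 7*w^2 - 42*w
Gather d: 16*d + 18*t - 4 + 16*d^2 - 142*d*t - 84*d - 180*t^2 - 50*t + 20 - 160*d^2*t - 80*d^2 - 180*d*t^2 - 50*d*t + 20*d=d^2*(-160*t - 64) + d*(-180*t^2 - 192*t - 48) - 180*t^2 - 32*t + 16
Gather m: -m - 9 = -m - 9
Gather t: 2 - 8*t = 2 - 8*t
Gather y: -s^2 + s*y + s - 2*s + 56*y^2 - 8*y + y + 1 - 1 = -s^2 - s + 56*y^2 + y*(s - 7)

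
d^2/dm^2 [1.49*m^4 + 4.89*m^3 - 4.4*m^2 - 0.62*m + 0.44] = 17.88*m^2 + 29.34*m - 8.8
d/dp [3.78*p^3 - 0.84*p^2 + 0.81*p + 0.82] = 11.34*p^2 - 1.68*p + 0.81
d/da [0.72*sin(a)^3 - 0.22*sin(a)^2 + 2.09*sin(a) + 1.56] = (2.16*sin(a)^2 - 0.44*sin(a) + 2.09)*cos(a)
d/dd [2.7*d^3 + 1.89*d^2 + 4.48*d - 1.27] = 8.1*d^2 + 3.78*d + 4.48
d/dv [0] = 0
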